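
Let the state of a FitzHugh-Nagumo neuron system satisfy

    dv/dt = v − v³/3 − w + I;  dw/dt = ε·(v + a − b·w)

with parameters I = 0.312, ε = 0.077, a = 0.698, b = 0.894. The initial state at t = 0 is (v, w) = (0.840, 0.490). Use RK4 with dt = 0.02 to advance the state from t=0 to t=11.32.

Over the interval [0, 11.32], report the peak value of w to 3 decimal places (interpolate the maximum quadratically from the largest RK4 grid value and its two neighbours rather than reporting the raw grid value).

t=0.000: state=(0.840, 0.490)
step 1 (dt=0.02): k1=(0.464, 0.085), k2=(0.465, 0.085), k3=(0.465, 0.085), k4=(0.465, 0.085); state += dt/6·(k1+2k2+2k3+k4)
t=0.020: state=(0.849, 0.492)
t=0.040: state=(0.859, 0.493)
t=0.060: state=(0.868, 0.495)
continuing one RK4 step at a time; state shown every 25 steps (Δt=0.5):
t=0.500: state=(1.070, 0.536)
t=1.000: state=(1.261, 0.589)
t=1.500: state=(1.382, 0.645)
t=2.000: state=(1.436, 0.704)
t=2.500: state=(1.446, 0.761)
t=3.000: state=(1.430, 0.816)
t=3.500: state=(1.400, 0.868)
t=4.000: state=(1.361, 0.918)
t=4.500: state=(1.316, 0.964)
t=5.000: state=(1.266, 1.006)
t=5.500: state=(1.211, 1.046)
t=6.000: state=(1.151, 1.081)
t=6.500: state=(1.084, 1.113)
t=7.000: state=(1.008, 1.142)
t=7.500: state=(0.919, 1.166)
t=8.000: state=(0.811, 1.186)
t=8.500: state=(0.674, 1.200)
t=9.000: state=(0.486, 1.208)
t=9.500: state=(0.207, 1.207)
t=10.000: state=(-0.236, 1.193)
t=10.500: state=(-0.907, 1.158)
t=11.000: state=(-1.586, 1.097)
t=11.320: state=(-1.832, 1.048)
largest grid value and its neighbours: w(9.200)=1.20916, w(9.220)=1.20916, w(9.240)=1.20914
parabola through these three points peaks at t≈9.210 with w≈1.20916

max w = 1.209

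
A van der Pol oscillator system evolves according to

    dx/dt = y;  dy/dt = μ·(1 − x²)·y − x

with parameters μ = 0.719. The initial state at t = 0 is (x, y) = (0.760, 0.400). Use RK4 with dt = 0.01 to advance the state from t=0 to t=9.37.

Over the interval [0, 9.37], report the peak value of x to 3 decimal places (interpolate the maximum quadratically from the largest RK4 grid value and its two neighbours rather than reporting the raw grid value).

max x = 1.938

t=0.000: state=(0.760, 0.400)
step 1 (dt=0.01): k1=(0.400, -0.639), k2=(0.397, -0.642), k3=(0.397, -0.642), k4=(0.394, -0.646); state += dt/6·(k1+2k2+2k3+k4)
t=0.010: state=(0.764, 0.394)
t=0.020: state=(0.768, 0.387)
t=0.030: state=(0.772, 0.381)
continuing one RK4 step at a time; state shown every 50 steps (Δt=0.5):
t=0.500: state=(0.867, 0.011)
t=1.000: state=(0.763, -0.431)
t=1.500: state=(0.434, -0.889)
t=2.000: state=(-0.130, -1.361)
t=2.500: state=(-0.873, -1.488)
t=3.000: state=(-1.458, -0.726)
t=3.500: state=(-1.582, 0.170)
t=4.000: state=(-1.350, 0.721)
t=4.500: state=(-0.873, 1.200)
t=5.000: state=(-0.120, 1.844)
t=5.500: state=(0.938, 2.210)
t=6.000: state=(1.784, 0.948)
t=6.500: state=(1.920, -0.241)
t=7.000: state=(1.661, -0.735)
t=7.500: state=(1.203, -1.107)
t=8.000: state=(0.524, -1.655)
t=8.500: state=(-0.485, -2.344)
t=9.000: state=(-1.585, -1.676)
t=9.370: state=(-1.964, -0.415)
largest grid value and its neighbours: x(6.350)=1.93800, x(6.360)=1.93804, x(6.370)=1.93788
parabola through these three points peaks at t≈6.357 with x≈1.93804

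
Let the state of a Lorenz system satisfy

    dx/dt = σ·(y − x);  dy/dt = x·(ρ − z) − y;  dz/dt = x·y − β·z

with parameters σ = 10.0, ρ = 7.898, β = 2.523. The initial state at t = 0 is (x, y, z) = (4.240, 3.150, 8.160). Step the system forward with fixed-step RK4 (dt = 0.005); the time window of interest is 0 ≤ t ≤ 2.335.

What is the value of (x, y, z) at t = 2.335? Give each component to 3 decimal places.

t=0.000: state=(4.240, 3.150, 8.160)
step 1 (dt=0.005): k1=(-10.900, -4.261, -7.232), k2=(-10.734, -4.167, -7.317), k3=(-10.736, -4.166, -7.314), k4=(-10.572, -4.073, -7.396); state += dt/6·(k1+2k2+2k3+k4)
t=0.005: state=(4.186, 3.129, 8.123)
t=0.010: state=(4.134, 3.109, 8.086)
t=0.015: state=(4.084, 3.090, 8.048)
continuing one RK4 step at a time; state shown every 20 steps (Δt=0.1):
t=0.100: state=(3.441, 2.897, 7.341)
t=0.200: state=(3.094, 2.921, 6.529)
t=0.300: state=(3.056, 3.140, 5.888)
t=0.400: state=(3.238, 3.508, 5.496)
t=0.500: state=(3.577, 3.976, 5.398)
t=0.600: state=(4.012, 4.468, 5.618)
t=0.700: state=(4.455, 4.865, 6.126)
t=0.800: state=(4.791, 5.034, 6.803)
t=0.900: state=(4.912, 4.906, 7.437)
t=1.000: state=(4.786, 4.552, 7.814)
t=1.100: state=(4.483, 4.136, 7.849)
t=1.200: state=(4.135, 3.806, 7.601)
t=1.300: state=(3.853, 3.628, 7.208)
t=1.400: state=(3.695, 3.605, 6.798)
t=1.500: state=(3.671, 3.709, 6.467)
t=1.600: state=(3.762, 3.900, 6.272)
t=1.700: state=(3.935, 4.135, 6.241)
t=1.800: state=(4.146, 4.358, 6.370)
t=1.900: state=(4.342, 4.512, 6.621)
t=2.000: state=(4.472, 4.556, 6.918)
t=2.100: state=(4.503, 4.483, 7.175)
t=2.200: state=(4.436, 4.328, 7.318)
t=2.300: state=(4.303, 4.152, 7.322)
t=2.335: state=(4.249, 4.096, 7.294)

(x, y, z) = (4.249, 4.096, 7.294)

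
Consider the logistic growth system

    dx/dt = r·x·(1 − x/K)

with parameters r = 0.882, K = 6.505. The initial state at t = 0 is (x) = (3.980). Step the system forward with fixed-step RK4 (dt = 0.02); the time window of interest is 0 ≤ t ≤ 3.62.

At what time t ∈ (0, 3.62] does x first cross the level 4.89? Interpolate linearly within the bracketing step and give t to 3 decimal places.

t=0.000: state=(3.980)
step 1 (dt=0.02): k1=(1.363), k2=(1.360), k3=(1.360), k4=(1.357); state += dt/6·(k1+2k2+2k3+k4)
t=0.020: state=(4.007)
t=0.040: state=(4.034)
t=0.060: state=(4.061)
continuing one RK4 step at a time; state shown every 10 steps (Δt=0.2):
t=0.200: state=(4.247)
t=0.400: state=(4.499)
t=0.600: state=(4.735)
t=0.740: state=(4.890)
next step: t=0.760: state=(4.911) — x has crossed 4.89
linear interpolation between t=0.740 (4.88983) and t=0.760 (4.91116) → t≈0.740

t = 0.740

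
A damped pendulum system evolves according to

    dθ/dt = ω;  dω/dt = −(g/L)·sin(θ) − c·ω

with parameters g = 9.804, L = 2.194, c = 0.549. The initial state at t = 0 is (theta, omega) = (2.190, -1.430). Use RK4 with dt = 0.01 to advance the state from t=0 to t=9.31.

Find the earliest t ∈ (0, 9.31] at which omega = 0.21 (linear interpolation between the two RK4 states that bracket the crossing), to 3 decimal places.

t = 1.661

t=0.000: state=(2.190, -1.430)
step 1 (dt=0.01): k1=(-1.430, -2.854), k2=(-1.444, -2.864), k3=(-1.444, -2.865), k4=(-1.459, -2.875); state += dt/6·(k1+2k2+2k3+k4)
t=0.010: state=(2.176, -1.459)
t=0.020: state=(2.161, -1.488)
t=0.030: state=(2.146, -1.517)
continuing one RK4 step at a time; state shown every 50 steps (Δt=0.5):
t=0.500: state=(1.093, -2.931)
t=1.000: state=(-0.445, -2.710)
t=1.500: state=(-1.266, -0.493)
t=1.660: state=(-1.288, 0.205)
next step: t=1.670: state=(-1.286, 0.247) — omega has crossed 0.21
linear interpolation between t=1.660 (0.20518) and t=1.670 (0.24684) → t≈1.661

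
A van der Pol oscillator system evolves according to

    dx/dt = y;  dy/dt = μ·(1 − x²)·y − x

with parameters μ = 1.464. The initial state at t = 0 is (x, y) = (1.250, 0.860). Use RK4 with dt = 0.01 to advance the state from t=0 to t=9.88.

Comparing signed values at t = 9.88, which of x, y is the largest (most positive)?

t=0.000: state=(1.250, 0.860)
step 1 (dt=0.01): k1=(0.860, -1.958), k2=(0.850, -1.968), k3=(0.850, -1.968), k4=(0.840, -1.977); state += dt/6·(k1+2k2+2k3+k4)
t=0.010: state=(1.259, 0.840)
t=0.020: state=(1.267, 0.820)
t=0.030: state=(1.275, 0.800)
continuing one RK4 step at a time; state shown every 50 steps (Δt=0.5):
t=0.500: state=(1.437, -0.052)
t=1.000: state=(1.276, -0.542)
t=1.500: state=(0.902, -0.988)
t=2.000: state=(0.205, -1.951)
t=2.500: state=(-1.131, -2.990)
t=3.000: state=(-1.971, -0.355)
t=3.500: state=(-1.907, 0.372)
t=4.000: state=(-1.678, 0.529)
t=4.500: state=(-1.375, 0.701)
t=5.000: state=(-0.947, 1.061)
t=5.500: state=(-0.215, 2.034)
t=6.000: state=(1.172, 3.060)
t=6.500: state=(1.998, 0.305)
t=7.000: state=(1.924, -0.377)
t=7.500: state=(1.696, -0.523)
t=8.000: state=(1.397, -0.688)
t=8.500: state=(0.980, -1.029)
t=9.000: state=(0.275, -1.944)
t=9.500: state=(-1.078, -3.132)
t=9.880: state=(-1.906, -0.980)
compare at T: x=-1.906, y=-0.980

largest component: y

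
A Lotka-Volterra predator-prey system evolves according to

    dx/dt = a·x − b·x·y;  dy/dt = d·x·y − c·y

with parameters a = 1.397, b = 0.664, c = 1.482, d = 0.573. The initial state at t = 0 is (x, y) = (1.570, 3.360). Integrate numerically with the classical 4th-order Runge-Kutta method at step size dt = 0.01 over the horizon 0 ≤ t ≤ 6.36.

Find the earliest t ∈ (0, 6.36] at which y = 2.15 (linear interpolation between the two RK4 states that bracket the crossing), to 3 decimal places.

t = 0.618

t=0.000: state=(1.570, 3.360)
step 1 (dt=0.01): k1=(-1.309, -1.957), k2=(-1.294, -1.964), k3=(-1.294, -1.964), k4=(-1.278, -1.970); state += dt/6·(k1+2k2+2k3+k4)
t=0.010: state=(1.557, 3.340)
t=0.020: state=(1.544, 3.321)
t=0.030: state=(1.532, 3.301)
continuing one RK4 step at a time; state shown every 25 steps (Δt=0.25):
t=0.250: state=(1.329, 2.850)
t=0.500: state=(1.224, 2.359)
t=0.610: state=(1.210, 2.164)
next step: t=0.620: state=(1.210, 2.147) — y has crossed 2.15
linear interpolation between t=0.610 (2.16372) and t=0.620 (2.14672) → t≈0.618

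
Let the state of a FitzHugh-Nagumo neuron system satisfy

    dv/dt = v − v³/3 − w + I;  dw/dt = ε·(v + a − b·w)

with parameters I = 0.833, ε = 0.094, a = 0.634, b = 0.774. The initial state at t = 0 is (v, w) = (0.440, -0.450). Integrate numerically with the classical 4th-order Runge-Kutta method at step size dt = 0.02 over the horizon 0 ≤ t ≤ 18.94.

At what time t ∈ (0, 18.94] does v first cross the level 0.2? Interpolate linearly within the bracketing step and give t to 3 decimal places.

t = 17.187

t=0.000: state=(0.440, -0.450)
step 1 (dt=0.02): k1=(1.695, 0.134), k2=(1.707, 0.135), k3=(1.707, 0.135), k4=(1.719, 0.137); state += dt/6·(k1+2k2+2k3+k4)
t=0.020: state=(0.474, -0.447)
t=0.040: state=(0.509, -0.445)
t=0.060: state=(0.544, -0.442)
continuing one RK4 step at a time; state shown every 50 steps (Δt=1):
t=1.000: state=(1.937, -0.243)
t=2.000: state=(2.064, 0.018)
t=3.000: state=(1.995, 0.258)
t=4.000: state=(1.918, 0.475)
t=5.000: state=(1.842, 0.669)
t=6.000: state=(1.765, 0.843)
t=7.000: state=(1.687, 0.998)
t=8.000: state=(1.608, 1.135)
t=9.000: state=(1.527, 1.255)
t=10.000: state=(1.444, 1.359)
t=11.000: state=(1.356, 1.448)
t=12.000: state=(1.263, 1.522)
t=13.000: state=(1.159, 1.583)
t=14.000: state=(1.040, 1.629)
t=15.000: state=(0.891, 1.660)
t=16.000: state=(0.679, 1.673)
t=17.000: state=(0.307, 1.659)
t=17.180: state=(0.204, 1.653)
next step: t=17.200: state=(0.192, 1.652) — v has crossed 0.2
linear interpolation between t=17.180 (0.20429) and t=17.200 (0.19181) → t≈17.187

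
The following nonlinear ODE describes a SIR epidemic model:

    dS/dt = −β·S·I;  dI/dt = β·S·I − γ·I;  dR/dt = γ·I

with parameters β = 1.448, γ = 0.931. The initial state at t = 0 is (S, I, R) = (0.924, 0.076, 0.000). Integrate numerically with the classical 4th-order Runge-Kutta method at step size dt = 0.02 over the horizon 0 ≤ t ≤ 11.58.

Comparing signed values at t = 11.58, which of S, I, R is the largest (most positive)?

t=0.000: state=(0.924, 0.076, 0.000)
step 1 (dt=0.02): k1=(-0.102, 0.031, 0.071), k2=(-0.102, 0.031, 0.071), k3=(-0.102, 0.031, 0.071), k4=(-0.102, 0.031, 0.071); state += dt/6·(k1+2k2+2k3+k4)
t=0.020: state=(0.922, 0.077, 0.001)
t=0.040: state=(0.920, 0.077, 0.003)
t=0.060: state=(0.918, 0.078, 0.004)
continuing one RK4 step at a time; state shown every 25 steps (Δt=0.5):
t=0.500: state=(0.870, 0.091, 0.039)
t=1.000: state=(0.810, 0.105, 0.085)
t=1.500: state=(0.747, 0.116, 0.137)
t=2.000: state=(0.685, 0.123, 0.192)
t=2.500: state=(0.626, 0.124, 0.250)
t=3.000: state=(0.573, 0.120, 0.307)
t=3.500: state=(0.527, 0.112, 0.361)
t=4.000: state=(0.488, 0.102, 0.411)
t=4.500: state=(0.455, 0.090, 0.455)
t=5.000: state=(0.429, 0.077, 0.494)
t=5.500: state=(0.407, 0.066, 0.527)
t=6.000: state=(0.390, 0.055, 0.555)
t=6.500: state=(0.376, 0.046, 0.579)
t=7.000: state=(0.364, 0.037, 0.598)
t=7.500: state=(0.356, 0.030, 0.614)
t=8.000: state=(0.349, 0.025, 0.627)
t=8.500: state=(0.343, 0.020, 0.637)
t=9.000: state=(0.339, 0.016, 0.645)
t=9.500: state=(0.335, 0.013, 0.652)
t=10.000: state=(0.332, 0.010, 0.657)
t=10.500: state=(0.330, 0.008, 0.662)
t=11.000: state=(0.328, 0.007, 0.665)
t=11.500: state=(0.327, 0.005, 0.668)
t=11.580: state=(0.327, 0.005, 0.668)
compare at T: S=0.327, I=0.005, R=0.668

largest component: R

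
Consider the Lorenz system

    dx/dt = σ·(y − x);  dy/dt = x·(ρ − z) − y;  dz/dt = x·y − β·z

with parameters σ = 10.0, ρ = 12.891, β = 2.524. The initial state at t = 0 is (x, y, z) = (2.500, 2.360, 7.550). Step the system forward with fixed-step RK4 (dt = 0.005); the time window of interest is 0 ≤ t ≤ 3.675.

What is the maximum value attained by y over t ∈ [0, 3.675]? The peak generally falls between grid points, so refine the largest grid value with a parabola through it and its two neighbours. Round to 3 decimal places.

t=0.000: state=(2.500, 2.360, 7.550)
step 1 (dt=0.005): k1=(-1.400, 10.993, -13.156), k2=(-1.090, 11.028, -13.013), k3=(-1.097, 11.032, -13.012), k4=(-0.794, 11.070, -12.867); state += dt/6·(k1+2k2+2k3+k4)
t=0.005: state=(2.495, 2.415, 7.485)
t=0.010: state=(2.492, 2.471, 7.421)
t=0.015: state=(2.492, 2.527, 7.359)
continuing one RK4 step at a time; state shown every 40 steps (Δt=0.2):
t=0.200: state=(3.930, 5.326, 6.429)
t=0.400: state=(7.441, 9.025, 10.924)
t=0.600: state=(7.141, 5.271, 16.064)
t=0.800: state=(3.634, 2.602, 12.486)
t=1.000: state=(3.106, 3.465, 8.960)
t=1.200: state=(4.769, 6.019, 8.330)
t=1.400: state=(7.229, 7.951, 12.279)
t=1.600: state=(6.292, 4.929, 14.729)
t=1.800: state=(4.043, 3.456, 11.904)
t=2.000: state=(4.012, 4.490, 9.532)
t=2.200: state=(5.615, 6.595, 10.029)
t=2.400: state=(6.849, 6.804, 13.195)
t=2.600: state=(5.524, 4.599, 13.509)
t=2.800: state=(4.333, 4.167, 11.279)
t=3.000: state=(4.790, 5.343, 10.123)
t=3.200: state=(6.075, 6.620, 11.414)
t=3.400: state=(6.257, 5.855, 13.248)
t=3.600: state=(5.114, 4.601, 12.523)
t=3.675: state=(4.807, 4.512, 11.895)
largest grid value and its neighbours: y(0.415)=9.07761, y(0.420)=9.08090, y(0.425)=9.07672
parabola through these three points peaks at t≈0.420 with y≈9.08091

max y = 9.081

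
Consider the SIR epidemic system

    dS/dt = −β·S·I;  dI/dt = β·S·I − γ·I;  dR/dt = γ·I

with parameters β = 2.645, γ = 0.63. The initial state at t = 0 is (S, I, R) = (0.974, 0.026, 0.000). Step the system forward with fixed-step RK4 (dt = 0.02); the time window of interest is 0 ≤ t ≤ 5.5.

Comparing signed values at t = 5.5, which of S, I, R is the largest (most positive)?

largest component: R

t=0.000: state=(0.974, 0.026, 0.000)
step 1 (dt=0.02): k1=(-0.067, 0.051, 0.016), k2=(-0.068, 0.052, 0.017), k3=(-0.068, 0.052, 0.017), k4=(-0.070, 0.053, 0.017); state += dt/6·(k1+2k2+2k3+k4)
t=0.020: state=(0.973, 0.027, 0.000)
t=0.040: state=(0.971, 0.028, 0.001)
t=0.060: state=(0.970, 0.029, 0.001)
continuing one RK4 step at a time; state shown every 10 steps (Δt=0.2):
t=0.200: state=(0.958, 0.038, 0.004)
t=0.400: state=(0.935, 0.056, 0.010)
t=0.600: state=(0.902, 0.080, 0.018)
t=0.800: state=(0.858, 0.112, 0.030)
t=1.000: state=(0.800, 0.153, 0.047)
t=1.200: state=(0.728, 0.202, 0.069)
t=1.400: state=(0.645, 0.257, 0.098)
t=1.600: state=(0.555, 0.311, 0.134)
t=1.800: state=(0.465, 0.359, 0.176)
t=2.000: state=(0.380, 0.396, 0.224)
t=2.200: state=(0.307, 0.418, 0.275)
t=2.400: state=(0.245, 0.426, 0.329)
t=2.600: state=(0.196, 0.422, 0.382)
t=2.800: state=(0.157, 0.408, 0.435)
t=3.000: state=(0.127, 0.388, 0.485)
t=3.200: state=(0.104, 0.364, 0.532)
t=3.400: state=(0.087, 0.337, 0.576)
t=3.600: state=(0.073, 0.310, 0.617)
t=3.800: state=(0.062, 0.283, 0.654)
t=4.000: state=(0.054, 0.257, 0.689)
t=4.200: state=(0.048, 0.233, 0.719)
t=4.400: state=(0.042, 0.210, 0.747)
t=4.600: state=(0.038, 0.189, 0.772)
t=4.800: state=(0.035, 0.170, 0.795)
t=5.000: state=(0.032, 0.153, 0.815)
t=5.200: state=(0.029, 0.137, 0.834)
t=5.400: state=(0.027, 0.123, 0.850)
t=5.500: state=(0.027, 0.116, 0.858)
compare at T: S=0.027, I=0.116, R=0.858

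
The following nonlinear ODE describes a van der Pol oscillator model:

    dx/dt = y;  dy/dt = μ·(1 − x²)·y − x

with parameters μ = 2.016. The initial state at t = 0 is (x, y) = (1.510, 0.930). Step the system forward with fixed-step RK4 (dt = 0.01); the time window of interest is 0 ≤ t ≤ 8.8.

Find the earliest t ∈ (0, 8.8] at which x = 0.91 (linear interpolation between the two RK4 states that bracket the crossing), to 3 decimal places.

t=0.000: state=(1.510, 0.930)
step 1 (dt=0.01): k1=(0.930, -3.910), k2=(0.910, -3.890), k3=(0.911, -3.890), k4=(0.891, -3.868); state += dt/6·(k1+2k2+2k3+k4)
t=0.010: state=(1.519, 0.891)
t=0.020: state=(1.528, 0.853)
t=0.030: state=(1.536, 0.815)
continuing one RK4 step at a time; state shown every 50 steps (Δt=0.5):
t=0.500: state=(1.623, -0.209)
t=1.000: state=(1.440, -0.482)
t=1.500: state=(1.143, -0.729)
t=1.770: state=(0.916, -0.979)
next step: t=1.780: state=(0.906, -0.991) — x has crossed 0.91
linear interpolation between t=1.770 (0.91611) and t=1.780 (0.90626) → t≈1.776

t = 1.776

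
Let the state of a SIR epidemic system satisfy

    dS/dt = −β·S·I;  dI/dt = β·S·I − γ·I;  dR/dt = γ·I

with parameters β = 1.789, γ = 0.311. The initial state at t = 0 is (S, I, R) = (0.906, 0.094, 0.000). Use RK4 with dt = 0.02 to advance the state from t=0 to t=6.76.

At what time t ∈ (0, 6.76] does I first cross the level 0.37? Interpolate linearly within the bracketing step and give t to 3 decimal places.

t=0.000: state=(0.906, 0.094, 0.000)
step 1 (dt=0.02): k1=(-0.152, 0.123, 0.029), k2=(-0.154, 0.124, 0.030), k3=(-0.154, 0.124, 0.030), k4=(-0.156, 0.126, 0.030); state += dt/6·(k1+2k2+2k3+k4)
t=0.020: state=(0.903, 0.096, 0.001)
t=0.040: state=(0.900, 0.099, 0.001)
t=0.060: state=(0.897, 0.102, 0.002)
continuing one RK4 step at a time; state shown every 25 steps (Δt=0.5):
t=0.500: state=(0.806, 0.174, 0.020)
t=1.000: state=(0.657, 0.287, 0.056)
t=1.320: state=(0.545, 0.367, 0.088)
next step: t=1.340: state=(0.538, 0.371, 0.091) — I has crossed 0.37
linear interpolation between t=1.320 (0.36661) and t=1.340 (0.37147) → t≈1.334

t = 1.334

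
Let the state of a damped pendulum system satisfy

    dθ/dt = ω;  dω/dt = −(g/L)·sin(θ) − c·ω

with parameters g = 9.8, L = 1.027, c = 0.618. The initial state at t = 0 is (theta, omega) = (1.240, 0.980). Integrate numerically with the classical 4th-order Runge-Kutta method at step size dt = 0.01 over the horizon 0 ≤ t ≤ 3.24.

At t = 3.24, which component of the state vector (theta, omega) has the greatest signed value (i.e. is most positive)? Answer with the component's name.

t=0.000: state=(1.240, 0.980)
step 1 (dt=0.01): k1=(0.980, -9.631), k2=(0.932, -9.616), k3=(0.932, -9.615), k4=(0.884, -9.600); state += dt/6·(k1+2k2+2k3+k4)
t=0.010: state=(1.249, 0.884)
t=0.020: state=(1.258, 0.788)
t=0.030: state=(1.265, 0.693)
continuing one RK4 step at a time; state shown every 20 steps (Δt=0.2):
t=0.200: state=(1.249, -0.851)
t=0.400: state=(0.921, -2.350)
t=0.600: state=(0.356, -3.143)
t=0.800: state=(-0.261, -2.841)
t=1.000: state=(-0.719, -1.633)
t=1.200: state=(-0.895, -0.115)
t=1.400: state=(-0.775, 1.254)
t=1.600: state=(-0.426, 2.134)
t=1.800: state=(0.025, 2.234)
t=2.000: state=(0.415, 1.558)
t=2.200: state=(0.620, 0.458)
t=2.400: state=(0.598, -0.649)
t=2.600: state=(0.382, -1.434)
t=2.800: state=(0.062, -1.662)
t=3.000: state=(-0.242, -1.291)
t=3.200: state=(-0.428, -0.527)
t=3.240: state=(-0.446, -0.354)
compare at T: theta=-0.446, omega=-0.354

largest component: omega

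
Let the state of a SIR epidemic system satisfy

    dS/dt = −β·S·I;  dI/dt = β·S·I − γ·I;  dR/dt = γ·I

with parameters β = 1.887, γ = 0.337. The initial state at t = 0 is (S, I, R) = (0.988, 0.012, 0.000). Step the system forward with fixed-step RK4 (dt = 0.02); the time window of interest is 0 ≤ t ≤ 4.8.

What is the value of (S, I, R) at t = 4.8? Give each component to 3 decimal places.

t=0.000: state=(0.988, 0.012, 0.000)
step 1 (dt=0.02): k1=(-0.022, 0.018, 0.004), k2=(-0.023, 0.019, 0.004), k3=(-0.023, 0.019, 0.004), k4=(-0.023, 0.019, 0.004); state += dt/6·(k1+2k2+2k3+k4)
t=0.020: state=(0.988, 0.012, 0.000)
t=0.040: state=(0.987, 0.013, 0.000)
t=0.060: state=(0.987, 0.013, 0.000)
continuing one RK4 step at a time; state shown every 10 steps (Δt=0.2):
t=0.200: state=(0.983, 0.016, 0.001)
t=0.400: state=(0.976, 0.022, 0.002)
t=0.600: state=(0.966, 0.030, 0.004)
t=0.800: state=(0.954, 0.040, 0.006)
t=1.000: state=(0.937, 0.053, 0.009)
t=1.200: state=(0.916, 0.071, 0.014)
t=1.400: state=(0.888, 0.093, 0.019)
t=1.600: state=(0.853, 0.121, 0.026)
t=1.800: state=(0.810, 0.154, 0.035)
t=2.000: state=(0.759, 0.194, 0.047)
t=2.200: state=(0.699, 0.239, 0.062)
t=2.400: state=(0.633, 0.287, 0.079)
t=2.600: state=(0.563, 0.337, 0.100)
t=2.800: state=(0.491, 0.384, 0.125)
t=3.000: state=(0.422, 0.426, 0.152)
t=3.200: state=(0.356, 0.461, 0.182)
t=3.400: state=(0.298, 0.488, 0.214)
t=3.600: state=(0.247, 0.505, 0.248)
t=3.800: state=(0.204, 0.514, 0.282)
t=4.000: state=(0.168, 0.516, 0.317)
t=4.200: state=(0.138, 0.510, 0.351)
t=4.400: state=(0.114, 0.500, 0.385)
t=4.600: state=(0.095, 0.487, 0.419)
t=4.800: state=(0.079, 0.470, 0.451)

(S, I, R) = (0.079, 0.470, 0.451)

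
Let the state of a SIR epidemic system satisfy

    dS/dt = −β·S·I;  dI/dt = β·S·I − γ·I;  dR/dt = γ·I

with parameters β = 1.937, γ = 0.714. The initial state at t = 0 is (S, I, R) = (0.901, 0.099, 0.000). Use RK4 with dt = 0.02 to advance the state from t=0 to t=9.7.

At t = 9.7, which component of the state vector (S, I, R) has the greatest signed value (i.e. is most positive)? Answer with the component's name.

t=0.000: state=(0.901, 0.099, 0.000)
step 1 (dt=0.02): k1=(-0.173, 0.102, 0.071), k2=(-0.174, 0.103, 0.071), k3=(-0.174, 0.103, 0.071), k4=(-0.176, 0.104, 0.072); state += dt/6·(k1+2k2+2k3+k4)
t=0.020: state=(0.898, 0.101, 0.001)
t=0.040: state=(0.894, 0.103, 0.003)
t=0.060: state=(0.890, 0.105, 0.004)
continuing one RK4 step at a time; state shown every 25 steps (Δt=0.5):
t=0.500: state=(0.796, 0.158, 0.045)
t=1.000: state=(0.662, 0.225, 0.114)
t=1.500: state=(0.518, 0.278, 0.204)
t=2.000: state=(0.390, 0.301, 0.309)
t=2.500: state=(0.292, 0.293, 0.415)
t=3.000: state=(0.223, 0.262, 0.515)
t=3.500: state=(0.176, 0.222, 0.602)
t=4.000: state=(0.145, 0.181, 0.674)
t=4.500: state=(0.124, 0.145, 0.732)
t=5.000: state=(0.109, 0.113, 0.777)
t=5.500: state=(0.099, 0.088, 0.813)
t=6.000: state=(0.092, 0.067, 0.841)
t=6.500: state=(0.087, 0.051, 0.862)
t=7.000: state=(0.083, 0.039, 0.878)
t=7.500: state=(0.081, 0.030, 0.890)
t=8.000: state=(0.079, 0.022, 0.899)
t=8.500: state=(0.077, 0.017, 0.906)
t=9.000: state=(0.076, 0.013, 0.911)
t=9.500: state=(0.075, 0.010, 0.915)
t=9.700: state=(0.075, 0.009, 0.916)
compare at T: S=0.075, I=0.009, R=0.916

largest component: R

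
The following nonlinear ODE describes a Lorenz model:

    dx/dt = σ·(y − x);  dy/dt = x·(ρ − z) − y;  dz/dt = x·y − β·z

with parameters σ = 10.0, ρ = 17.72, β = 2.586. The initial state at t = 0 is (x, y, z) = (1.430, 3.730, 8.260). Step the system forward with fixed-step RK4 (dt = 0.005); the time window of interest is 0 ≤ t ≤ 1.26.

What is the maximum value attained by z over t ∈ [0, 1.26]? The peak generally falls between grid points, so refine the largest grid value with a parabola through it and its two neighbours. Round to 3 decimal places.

max z = 24.232

t=0.000: state=(1.430, 3.730, 8.260)
step 1 (dt=0.005): k1=(23.000, 9.798, -16.026), k2=(22.670, 10.377, -15.672), k3=(22.693, 10.366, -15.675), k4=(22.384, 10.940, -15.321); state += dt/6·(k1+2k2+2k3+k4)
t=0.005: state=(1.543, 3.782, 8.182)
t=0.010: state=(1.654, 3.839, 8.107)
t=0.015: state=(1.762, 3.902, 8.035)
continuing one RK4 step at a time; state shown every 10 steps (Δt=0.05):
t=0.050: state=(2.480, 4.493, 7.639)
t=0.100: state=(3.528, 5.770, 7.437)
t=0.150: state=(4.770, 7.531, 7.832)
t=0.200: state=(6.303, 9.666, 9.125)
t=0.250: state=(8.089, 11.780, 11.672)
t=0.300: state=(9.852, 13.014, 15.561)
t=0.350: state=(11.021, 12.305, 20.013)
t=0.400: state=(10.976, 9.467, 23.319)
t=0.450: state=(9.604, 5.842, 24.208)
t=0.500: state=(7.483, 3.034, 23.019)
t=0.550: state=(5.375, 1.539, 20.889)
t=0.600: state=(3.729, 1.007, 18.613)
t=0.650: state=(2.641, 0.978, 16.497)
t=0.700: state=(2.023, 1.171, 14.610)
t=0.750: state=(1.749, 1.472, 12.953)
t=0.800: state=(1.720, 1.861, 11.515)
t=0.850: state=(1.879, 2.367, 10.296)
t=0.900: state=(2.207, 3.039, 9.304)
t=0.950: state=(2.719, 3.944, 8.578)
t=1.000: state=(3.448, 5.154, 8.194)
t=1.050: state=(4.441, 6.725, 8.299)
t=1.100: state=(5.738, 8.636, 9.130)
t=1.150: state=(7.314, 10.664, 10.997)
t=1.200: state=(8.993, 12.217, 14.096)
t=1.250: state=(10.357, 12.383, 18.077)
t=1.260: state=(10.541, 12.180, 18.884)
largest grid value and its neighbours: z(0.440)=24.22846, z(0.445)=24.22942, z(0.450)=24.20785
parabola through these three points peaks at t≈0.443 with z≈24.23178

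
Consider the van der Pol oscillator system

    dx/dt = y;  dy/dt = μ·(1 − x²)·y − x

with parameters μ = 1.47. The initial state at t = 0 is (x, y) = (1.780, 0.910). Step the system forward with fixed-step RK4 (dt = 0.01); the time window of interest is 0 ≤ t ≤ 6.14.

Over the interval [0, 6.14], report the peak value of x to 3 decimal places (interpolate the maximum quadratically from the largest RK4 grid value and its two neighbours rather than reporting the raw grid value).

t=0.000: state=(1.780, 0.910)
step 1 (dt=0.01): k1=(0.910, -4.681), k2=(0.887, -4.632), k3=(0.887, -4.632), k4=(0.864, -4.582); state += dt/6·(k1+2k2+2k3+k4)
t=0.010: state=(1.789, 0.864)
t=0.020: state=(1.797, 0.818)
t=0.030: state=(1.805, 0.774)
continuing one RK4 step at a time; state shown every 20 steps (Δt=0.2):
t=0.200: state=(1.883, 0.187)
t=0.400: state=(1.879, -0.177)
t=0.600: state=(1.824, -0.352)
t=0.800: state=(1.743, -0.450)
t=1.000: state=(1.646, -0.521)
t=1.200: state=(1.535, -0.590)
t=1.400: state=(1.409, -0.669)
t=1.600: state=(1.266, -0.770)
t=1.800: state=(1.099, -0.909)
t=2.000: state=(0.898, -1.109)
t=2.200: state=(0.648, -1.410)
t=2.400: state=(0.324, -1.869)
t=2.600: state=(-0.112, -2.516)
t=2.800: state=(-0.682, -3.121)
t=3.000: state=(-1.305, -2.904)
t=3.200: state=(-1.769, -1.650)
t=3.400: state=(-1.976, -0.510)
t=3.600: state=(-2.013, 0.055)
t=3.800: state=(-1.976, 0.289)
t=4.000: state=(-1.906, 0.395)
t=4.200: state=(-1.820, 0.457)
t=4.400: state=(-1.724, 0.508)
t=4.600: state=(-1.617, 0.561)
t=4.800: state=(-1.499, 0.624)
t=5.000: state=(-1.366, 0.706)
t=5.200: state=(-1.215, 0.815)
t=5.400: state=(-1.037, 0.970)
t=5.600: state=(-0.822, 1.199)
t=5.800: state=(-0.550, 1.547)
t=6.000: state=(-0.191, 2.072)
t=6.140: state=(0.131, 2.546)
largest grid value and its neighbours: x(0.270)=1.88976, x(0.280)=1.88993, x(0.290)=1.88991
parabola through these three points peaks at t≈0.284 with x≈1.88995

max x = 1.890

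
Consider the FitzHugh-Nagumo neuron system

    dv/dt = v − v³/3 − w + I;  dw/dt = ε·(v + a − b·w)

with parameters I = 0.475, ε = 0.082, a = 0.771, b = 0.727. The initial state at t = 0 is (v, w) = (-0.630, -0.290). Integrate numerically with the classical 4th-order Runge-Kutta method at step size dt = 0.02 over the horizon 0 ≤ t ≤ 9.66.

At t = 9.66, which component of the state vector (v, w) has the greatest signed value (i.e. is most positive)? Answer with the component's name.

t=0.000: state=(-0.630, -0.290)
step 1 (dt=0.02): k1=(0.218, 0.029), k2=(0.219, 0.029), k3=(0.219, 0.029), k4=(0.220, 0.029); state += dt/6·(k1+2k2+2k3+k4)
t=0.020: state=(-0.626, -0.289)
t=0.040: state=(-0.621, -0.289)
t=0.060: state=(-0.617, -0.288)
continuing one RK4 step at a time; state shown every 25 steps (Δt=0.5):
t=0.500: state=(-0.505, -0.273)
t=1.000: state=(-0.336, -0.251)
t=1.500: state=(-0.087, -0.222)
t=2.000: state=(0.295, -0.180)
t=2.500: state=(0.853, -0.121)
t=3.000: state=(1.436, -0.040)
t=3.500: state=(1.760, 0.058)
t=4.000: state=(1.850, 0.161)
t=4.500: state=(1.848, 0.262)
t=5.000: state=(1.818, 0.360)
t=5.500: state=(1.781, 0.453)
t=6.000: state=(1.740, 0.542)
t=6.500: state=(1.698, 0.627)
t=7.000: state=(1.655, 0.707)
t=7.500: state=(1.610, 0.783)
t=8.000: state=(1.565, 0.856)
t=8.500: state=(1.517, 0.924)
t=9.000: state=(1.468, 0.988)
t=9.500: state=(1.417, 1.049)
t=9.660: state=(1.400, 1.067)
compare at T: v=1.400, w=1.067

largest component: v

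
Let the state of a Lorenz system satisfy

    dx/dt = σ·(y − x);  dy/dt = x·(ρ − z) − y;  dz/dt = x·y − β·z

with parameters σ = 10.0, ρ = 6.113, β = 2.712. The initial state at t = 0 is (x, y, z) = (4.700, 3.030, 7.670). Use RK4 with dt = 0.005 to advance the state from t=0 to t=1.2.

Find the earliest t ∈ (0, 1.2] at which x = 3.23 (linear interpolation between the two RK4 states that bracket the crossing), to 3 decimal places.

t = 0.112

t=0.000: state=(4.700, 3.030, 7.670)
step 1 (dt=0.005): k1=(-16.700, -10.348, -6.560), k2=(-16.541, -10.181, -6.763), k3=(-16.541, -10.179, -6.758), k4=(-16.382, -10.012, -6.954); state += dt/6·(k1+2k2+2k3+k4)
t=0.005: state=(4.617, 2.979, 7.636)
t=0.010: state=(4.536, 2.930, 7.601)
t=0.015: state=(4.457, 2.882, 7.563)
continuing one RK4 step at a time; state shown every 10 steps (Δt=0.05):
t=0.050: state=(3.945, 2.595, 7.261)
t=0.100: state=(3.348, 2.308, 6.754)
t=0.110: state=(3.247, 2.266, 6.647)
next step: t=0.115: state=(3.199, 2.247, 6.594) — x has crossed 3.23
linear interpolation between t=0.110 (3.24723) and t=0.115 (3.19889) → t≈0.112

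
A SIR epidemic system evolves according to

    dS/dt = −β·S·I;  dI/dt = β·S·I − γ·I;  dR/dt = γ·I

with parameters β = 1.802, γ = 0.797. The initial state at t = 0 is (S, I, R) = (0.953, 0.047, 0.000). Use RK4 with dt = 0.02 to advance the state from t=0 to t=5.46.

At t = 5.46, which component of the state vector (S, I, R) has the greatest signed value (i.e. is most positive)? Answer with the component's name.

t=0.000: state=(0.953, 0.047, 0.000)
step 1 (dt=0.02): k1=(-0.081, 0.043, 0.037), k2=(-0.081, 0.044, 0.038), k3=(-0.081, 0.044, 0.038), k4=(-0.082, 0.044, 0.038); state += dt/6·(k1+2k2+2k3+k4)
t=0.020: state=(0.951, 0.048, 0.001)
t=0.040: state=(0.950, 0.049, 0.002)
t=0.060: state=(0.948, 0.050, 0.002)
continuing one RK4 step at a time; state shown every 10 steps (Δt=0.2):
t=0.200: state=(0.935, 0.056, 0.008)
t=0.400: state=(0.915, 0.067, 0.018)
t=0.600: state=(0.891, 0.079, 0.030)
t=0.800: state=(0.864, 0.093, 0.043)
t=1.000: state=(0.834, 0.107, 0.059)
t=1.200: state=(0.800, 0.123, 0.078)
t=1.400: state=(0.763, 0.139, 0.098)
t=1.600: state=(0.724, 0.155, 0.122)
t=1.800: state=(0.683, 0.170, 0.148)
t=2.000: state=(0.640, 0.184, 0.176)
t=2.200: state=(0.598, 0.196, 0.206)
t=2.400: state=(0.556, 0.206, 0.238)
t=2.600: state=(0.516, 0.213, 0.272)
t=2.800: state=(0.477, 0.217, 0.306)
t=3.000: state=(0.441, 0.218, 0.341)
t=3.200: state=(0.408, 0.217, 0.375)
t=3.400: state=(0.378, 0.213, 0.410)
t=3.600: state=(0.350, 0.207, 0.443)
t=3.800: state=(0.325, 0.199, 0.475)
t=4.000: state=(0.303, 0.190, 0.506)
t=4.200: state=(0.284, 0.180, 0.536)
t=4.400: state=(0.266, 0.170, 0.564)
t=4.600: state=(0.251, 0.159, 0.590)
t=4.800: state=(0.237, 0.148, 0.615)
t=5.000: state=(0.226, 0.137, 0.637)
t=5.200: state=(0.215, 0.127, 0.658)
t=5.400: state=(0.206, 0.116, 0.678)
t=5.460: state=(0.203, 0.113, 0.683)
compare at T: S=0.203, I=0.113, R=0.683

largest component: R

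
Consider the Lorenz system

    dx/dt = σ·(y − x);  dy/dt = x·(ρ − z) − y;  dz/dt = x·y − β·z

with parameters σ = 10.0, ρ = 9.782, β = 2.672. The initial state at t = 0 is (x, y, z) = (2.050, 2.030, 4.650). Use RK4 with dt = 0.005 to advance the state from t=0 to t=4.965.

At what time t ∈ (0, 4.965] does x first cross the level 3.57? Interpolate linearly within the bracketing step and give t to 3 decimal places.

t = 0.235

t=0.000: state=(2.050, 2.030, 4.650)
step 1 (dt=0.005): k1=(-0.200, 8.491, -8.263), k2=(0.017, 8.509, -8.166), k3=(0.012, 8.511, -8.165), k4=(0.225, 8.532, -8.067); state += dt/6·(k1+2k2+2k3+k4)
t=0.005: state=(2.050, 2.073, 4.609)
t=0.010: state=(2.052, 2.115, 4.569)
t=0.015: state=(2.056, 2.158, 4.530)
continuing one RK4 step at a time; state shown every 40 steps (Δt=0.2):
t=0.200: state=(3.186, 4.211, 3.967)
t=0.235: state=(3.569, 4.733, 4.118)
next step: t=0.240: state=(3.628, 4.811, 4.148) — x has crossed 3.57
linear interpolation between t=0.235 (3.56893) and t=0.240 (3.62761) → t≈0.235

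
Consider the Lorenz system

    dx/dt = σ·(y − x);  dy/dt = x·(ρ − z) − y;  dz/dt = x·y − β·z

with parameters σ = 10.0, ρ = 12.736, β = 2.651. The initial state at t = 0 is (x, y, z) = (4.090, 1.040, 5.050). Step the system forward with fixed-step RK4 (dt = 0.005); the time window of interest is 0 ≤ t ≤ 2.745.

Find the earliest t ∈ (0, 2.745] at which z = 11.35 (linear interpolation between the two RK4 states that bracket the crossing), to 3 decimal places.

t = 0.391

t=0.000: state=(4.090, 1.040, 5.050)
step 1 (dt=0.005): k1=(-30.500, 30.396, -9.134), k2=(-28.978, 29.825, -8.848), k3=(-29.030, 29.853, -8.851), k4=(-27.556, 29.305, -8.579); state += dt/6·(k1+2k2+2k3+k4)
t=0.005: state=(3.945, 1.189, 5.006)
t=0.010: state=(3.814, 1.333, 4.964)
t=0.015: state=(3.697, 1.472, 4.925)
continuing one RK4 step at a time; state shown every 20 steps (Δt=0.1):
t=0.100: state=(3.091, 3.456, 4.543)
t=0.200: state=(4.174, 5.843, 4.958)
t=0.300: state=(6.252, 8.620, 7.177)
t=0.390: state=(8.268, 10.092, 11.298)
next step: t=0.395: state=(8.357, 10.095, 11.566) — z has crossed 11.35
linear interpolation between t=0.390 (11.29794) and t=0.395 (11.56597) → t≈0.391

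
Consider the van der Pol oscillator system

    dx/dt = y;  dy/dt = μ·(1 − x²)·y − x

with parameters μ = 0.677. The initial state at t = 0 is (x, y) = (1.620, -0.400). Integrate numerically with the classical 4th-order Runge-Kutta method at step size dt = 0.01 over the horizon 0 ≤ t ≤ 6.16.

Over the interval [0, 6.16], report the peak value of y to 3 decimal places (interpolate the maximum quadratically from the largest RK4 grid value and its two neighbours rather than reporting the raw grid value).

max y = 2.357

t=0.000: state=(1.620, -0.400)
step 1 (dt=0.01): k1=(-0.400, -1.180), k2=(-0.406, -1.173), k3=(-0.406, -1.173), k4=(-0.412, -1.167); state += dt/6·(k1+2k2+2k3+k4)
t=0.010: state=(1.616, -0.412)
t=0.020: state=(1.612, -0.423)
t=0.030: state=(1.607, -0.435)
continuing one RK4 step at a time; state shown every 20 steps (Δt=0.2):
t=0.200: state=(1.518, -0.613)
t=0.400: state=(1.376, -0.799)
t=0.600: state=(1.199, -0.977)
t=0.800: state=(0.985, -1.168)
t=1.000: state=(0.730, -1.385)
t=1.200: state=(0.429, -1.636)
t=1.400: state=(0.074, -1.909)
t=1.600: state=(-0.333, -2.151)
t=1.800: state=(-0.776, -2.243)
t=2.000: state=(-1.211, -2.043)
t=2.200: state=(-1.572, -1.531)
t=2.400: state=(-1.814, -0.884)
t=2.600: state=(-1.931, -0.309)
t=2.800: state=(-1.948, 0.112)
t=3.000: state=(-1.895, 0.401)
t=3.200: state=(-1.793, 0.605)
t=3.400: state=(-1.656, 0.766)
t=3.600: state=(-1.488, 0.914)
t=3.800: state=(-1.290, 1.067)
t=4.000: state=(-1.060, 1.243)
t=4.200: state=(-0.791, 1.454)
t=4.400: state=(-0.475, 1.707)
t=4.600: state=(-0.105, 1.993)
t=4.800: state=(0.320, 2.253)
t=5.000: state=(0.785, 2.355)
t=5.200: state=(1.241, 2.139)
t=5.400: state=(1.617, 1.582)
t=5.600: state=(1.865, 0.891)
t=5.800: state=(1.980, 0.293)
t=6.000: state=(1.994, -0.132)
t=6.160: state=(1.953, -0.368)
largest grid value and its neighbours: y(4.970)=2.35679, y(4.980)=2.35707, y(4.990)=2.35655
parabola through these three points peaks at t≈4.979 with y≈2.35708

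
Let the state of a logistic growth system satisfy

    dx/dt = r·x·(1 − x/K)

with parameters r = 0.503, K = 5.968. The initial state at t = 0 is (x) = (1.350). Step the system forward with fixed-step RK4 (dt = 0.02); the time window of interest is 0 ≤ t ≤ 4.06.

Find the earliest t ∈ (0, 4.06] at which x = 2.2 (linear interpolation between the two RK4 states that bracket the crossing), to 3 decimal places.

t=0.000: state=(1.350)
step 1 (dt=0.02): k1=(0.525), k2=(0.527), k3=(0.527), k4=(0.528); state += dt/6·(k1+2k2+2k3+k4)
t=0.020: state=(1.361)
t=0.040: state=(1.371)
t=0.060: state=(1.382)
continuing one RK4 step at a time; state shown every 10 steps (Δt=0.2):
t=0.200: state=(1.458)
t=0.400: state=(1.572)
t=0.600: state=(1.691)
t=0.800: state=(1.815)
t=1.000: state=(1.945)
t=1.200: state=(2.079)
t=1.360: state=(2.189)
next step: t=1.380: state=(2.203) — x has crossed 2.2
linear interpolation between t=1.360 (2.18933) and t=1.380 (2.20329) → t≈1.375

t = 1.375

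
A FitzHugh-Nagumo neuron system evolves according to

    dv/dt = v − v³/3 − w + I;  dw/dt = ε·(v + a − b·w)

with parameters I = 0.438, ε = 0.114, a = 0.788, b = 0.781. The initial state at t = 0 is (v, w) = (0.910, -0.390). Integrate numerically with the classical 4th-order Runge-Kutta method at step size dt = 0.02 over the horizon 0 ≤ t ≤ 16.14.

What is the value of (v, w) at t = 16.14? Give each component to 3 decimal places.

(v, w) = (-1.744, 0.391)

t=0.000: state=(0.910, -0.390)
step 1 (dt=0.02): k1=(1.487, 0.228), k2=(1.487, 0.230), k3=(1.487, 0.230), k4=(1.487, 0.231); state += dt/6·(k1+2k2+2k3+k4)
t=0.020: state=(0.940, -0.385)
t=0.040: state=(0.969, -0.381)
t=0.060: state=(0.999, -0.376)
continuing one RK4 step at a time; state shown every 50 steps (Δt=1):
t=1.000: state=(1.859, -0.106)
t=2.000: state=(1.878, 0.195)
t=3.000: state=(1.774, 0.464)
t=4.000: state=(1.657, 0.697)
t=5.000: state=(1.534, 0.898)
t=6.000: state=(1.398, 1.067)
t=7.000: state=(1.245, 1.207)
t=8.000: state=(1.057, 1.316)
t=9.000: state=(0.796, 1.391)
t=10.000: state=(0.336, 1.423)
t=11.000: state=(-0.745, 1.373)
t=12.000: state=(-1.888, 1.185)
t=13.000: state=(-1.967, 0.956)
t=14.000: state=(-1.900, 0.750)
t=15.000: state=(-1.826, 0.569)
t=16.000: state=(-1.754, 0.411)
t=16.140: state=(-1.744, 0.391)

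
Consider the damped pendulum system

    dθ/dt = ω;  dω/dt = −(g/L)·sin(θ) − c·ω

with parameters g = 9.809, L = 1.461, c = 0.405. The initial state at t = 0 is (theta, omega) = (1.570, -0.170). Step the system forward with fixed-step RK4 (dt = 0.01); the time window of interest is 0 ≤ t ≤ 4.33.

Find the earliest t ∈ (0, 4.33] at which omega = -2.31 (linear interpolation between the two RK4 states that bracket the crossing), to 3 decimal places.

t=0.000: state=(1.570, -0.170)
step 1 (dt=0.01): k1=(-0.170, -6.645), k2=(-0.203, -6.632), k3=(-0.203, -6.632), k4=(-0.236, -6.618); state += dt/6·(k1+2k2+2k3+k4)
t=0.010: state=(1.568, -0.236)
t=0.020: state=(1.565, -0.302)
t=0.030: state=(1.562, -0.368)
continuing one RK4 step at a time; state shown every 20 steps (Δt=0.2):
t=0.200: state=(1.407, -1.443)
t=0.350: state=(1.125, -2.289)
next step: t=0.360: state=(1.102, -2.340) — omega has crossed -2.31
linear interpolation between t=0.350 (-2.28918) and t=0.360 (-2.34005) → t≈0.354

t = 0.354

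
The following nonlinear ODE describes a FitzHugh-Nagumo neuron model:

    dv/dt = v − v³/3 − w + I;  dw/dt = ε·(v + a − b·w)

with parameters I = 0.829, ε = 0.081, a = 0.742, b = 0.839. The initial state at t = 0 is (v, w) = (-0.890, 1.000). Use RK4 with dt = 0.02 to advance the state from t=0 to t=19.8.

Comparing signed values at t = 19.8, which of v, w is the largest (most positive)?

t=0.000: state=(-0.890, 1.000)
step 1 (dt=0.02): k1=(-0.826, -0.080), k2=(-0.827, -0.081), k3=(-0.827, -0.081), k4=(-0.828, -0.081); state += dt/6·(k1+2k2+2k3+k4)
t=0.020: state=(-0.907, 0.998)
t=0.040: state=(-0.923, 0.997)
t=0.060: state=(-0.940, 0.995)
continuing one RK4 step at a time; state shown every 50 steps (Δt=1):
t=1.000: state=(-1.554, 0.893)
t=2.000: state=(-1.696, 0.763)
t=3.000: state=(-1.661, 0.639)
t=4.000: state=(-1.599, 0.528)
t=5.000: state=(-1.532, 0.428)
t=6.000: state=(-1.464, 0.341)
t=7.000: state=(-1.393, 0.265)
t=8.000: state=(-1.319, 0.199)
t=9.000: state=(-1.241, 0.144)
t=10.000: state=(-1.156, 0.099)
t=11.000: state=(-1.061, 0.064)
t=12.000: state=(-0.948, 0.039)
t=13.000: state=(-0.801, 0.026)
t=14.000: state=(-0.580, 0.027)
t=15.000: state=(-0.159, 0.053)
t=16.000: state=(0.824, 0.129)
t=17.000: state=(1.808, 0.289)
t=18.000: state=(1.901, 0.476)
t=19.000: state=(1.844, 0.650)
t=19.800: state=(1.790, 0.777)
compare at T: v=1.790, w=0.777

largest component: v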